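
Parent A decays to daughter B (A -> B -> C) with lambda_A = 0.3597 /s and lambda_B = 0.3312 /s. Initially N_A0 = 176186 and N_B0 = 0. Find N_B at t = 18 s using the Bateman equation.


N_B(t) = lambda_A * N_A0 / (lambda_B - lambda_A) * [exp(-lambda_A*t) - exp(-lambda_B*t)]
exp(-0.3597*18) = 0.001542116; exp(-0.3312*18) = 0.002575787
N_B = 0.3597 * 176186 / (0.3312 - 0.3597) * (0.001542116 - 0.002575787)
N_B = 2298.5

2298.5


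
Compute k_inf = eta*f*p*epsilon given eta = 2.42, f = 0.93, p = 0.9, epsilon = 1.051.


k_inf = eta * f * p * epsilon
k_inf = 2.42 * 0.93 * 0.9 * 1.051
k_inf = 2.1288

2.1288


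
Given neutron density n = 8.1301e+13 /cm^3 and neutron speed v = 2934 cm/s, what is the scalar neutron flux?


phi = n * v
phi = 8.1301e+13 * 2934
phi = 2.3854e+17 /cm^2/s

2.3854e+17


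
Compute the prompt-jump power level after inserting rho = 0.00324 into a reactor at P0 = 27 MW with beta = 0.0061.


P1/P0 = beta / (beta - rho)
P1/P0 = 0.0061 / (0.0061 - 0.00324) = 2.132867
P1 = 27 * 2.132867 = 57.587 MW

57.587


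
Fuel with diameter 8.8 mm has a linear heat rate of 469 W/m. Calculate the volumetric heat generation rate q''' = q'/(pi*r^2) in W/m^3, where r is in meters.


r = D / 2 / 1000 = 8.8 / 2 / 1000 = 0.0044 m
q''' = q' / (pi * r^2)
q''' = 469 / (pi * 0.0044^2)
q''' = 7.7111e+06 W/m^3

7.7111e+06


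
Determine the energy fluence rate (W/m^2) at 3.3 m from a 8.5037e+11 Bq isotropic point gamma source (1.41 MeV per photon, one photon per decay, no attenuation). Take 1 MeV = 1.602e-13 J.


psi = A * E * 1.602e-13 / (4*pi*r^2)
psi = 8.5037e+11 * 1.41 * 1.602e-13 / (4*pi*3.3^2)
psi = 0.0014036 W/m^2

0.0014036


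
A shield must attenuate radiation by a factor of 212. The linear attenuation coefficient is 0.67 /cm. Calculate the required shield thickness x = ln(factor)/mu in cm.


x = ln(factor) / mu
x = ln(212) / 0.67
x = 7.9949 cm

7.9949


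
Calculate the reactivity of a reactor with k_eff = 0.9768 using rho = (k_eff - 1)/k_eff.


rho = (k_eff - 1) / k_eff
rho = (0.9768 - 1) / 0.9768
rho = -0.023751

-0.023751


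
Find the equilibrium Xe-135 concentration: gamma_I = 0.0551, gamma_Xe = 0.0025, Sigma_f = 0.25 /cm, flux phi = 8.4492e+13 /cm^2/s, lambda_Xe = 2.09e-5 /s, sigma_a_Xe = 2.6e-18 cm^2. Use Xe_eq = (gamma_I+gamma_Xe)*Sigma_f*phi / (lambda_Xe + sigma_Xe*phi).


Xe_eq = (gamma_I + gamma_Xe) * Sigma_f * phi / (lambda_Xe + sigma_Xe * phi)
Numerator = (0.0551 + 0.0025) * 0.25 * 8.4492e+13 = 1.216685e+12
Denominator = 2.09e-5 + 2.6e-18 * 8.4492e+13 = 2.405792e-04
Xe_eq = 1.216685e+12 / 2.405792e-04 = 5.0573e+15 /cm^3

5.0573e+15


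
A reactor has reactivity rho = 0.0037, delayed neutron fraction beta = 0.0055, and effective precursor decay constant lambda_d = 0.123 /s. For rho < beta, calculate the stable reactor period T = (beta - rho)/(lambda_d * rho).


T = (beta - rho) / (lambda_d * rho)
T = (0.0055 - 0.0037) / (0.123 * 0.0037)
T = 3.9552 s

3.9552


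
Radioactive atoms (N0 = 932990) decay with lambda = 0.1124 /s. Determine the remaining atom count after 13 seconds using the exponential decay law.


N = N0 * exp(-lambda * t)
N = 932990 * exp(-0.1124 * 13)
N = 216414

216414


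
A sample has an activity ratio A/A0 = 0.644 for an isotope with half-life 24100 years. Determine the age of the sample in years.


lambda = ln(2) / t_half = ln(2) / 24100 = 2.876129e-05 /yr
t = -ln(A/A0) / lambda
t = -ln(0.644) / 2.876129e-05
t = 15300 yr

15300


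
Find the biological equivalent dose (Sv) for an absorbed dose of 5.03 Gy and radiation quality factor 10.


H = D * Q
H = 5.03 * 10
H = 50.300 Sv

50.300


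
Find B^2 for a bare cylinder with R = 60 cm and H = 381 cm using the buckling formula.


B^2 = (2.405/R)^2 + (pi/H)^2
B^2 = (2.405/60)^2 + (pi/381)^2
B^2 = 0.0016747 /cm^2

0.0016747


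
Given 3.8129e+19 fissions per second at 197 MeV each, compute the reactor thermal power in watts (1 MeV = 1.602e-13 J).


P = fission_rate * E_MeV * 1.602e-13
P = 3.8129e+19 * 197 * 1.602e-13
P = 1.2033e+09 W

1.2033e+09


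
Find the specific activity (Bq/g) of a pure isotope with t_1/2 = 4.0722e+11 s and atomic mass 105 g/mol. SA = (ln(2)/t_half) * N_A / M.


lambda = ln(2) / t_half = ln(2) / 4.0722e+11 = 1.702144e-12 /s
SA = lambda * N_A / M
SA = 1.702144e-12 * 6.022e23 / 105
SA = 9.7622e+09 Bq/g

9.7622e+09


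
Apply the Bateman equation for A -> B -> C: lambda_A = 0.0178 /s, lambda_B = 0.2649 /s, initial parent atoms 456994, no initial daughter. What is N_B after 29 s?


N_B(t) = lambda_A * N_A0 / (lambda_B - lambda_A) * [exp(-lambda_A*t) - exp(-lambda_B*t)]
exp(-0.0178*29) = 0.5967840; exp(-0.2649*29) = 4.610058e-04
N_B = 0.0178 * 456994 / (0.2649 - 0.0178) * (0.5967840 - 4.610058e-04)
N_B = 19631

19631


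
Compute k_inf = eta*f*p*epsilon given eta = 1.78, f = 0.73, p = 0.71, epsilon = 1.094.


k_inf = eta * f * p * epsilon
k_inf = 1.78 * 0.73 * 0.71 * 1.094
k_inf = 1.0093

1.0093


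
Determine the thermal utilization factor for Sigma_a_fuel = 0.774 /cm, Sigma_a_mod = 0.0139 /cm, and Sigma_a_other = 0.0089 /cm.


f = Sigma_a_fuel / (Sigma_a_fuel + Sigma_a_mod + Sigma_a_other)
f = 0.774 / (0.774 + 0.0139 + 0.0089)
f = 0.97139

0.97139


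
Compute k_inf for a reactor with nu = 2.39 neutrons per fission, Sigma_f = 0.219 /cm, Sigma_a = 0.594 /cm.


k_inf = nu * Sigma_f / Sigma_a
k_inf = 2.39 * 0.219 / 0.594
k_inf = 0.88116

0.88116


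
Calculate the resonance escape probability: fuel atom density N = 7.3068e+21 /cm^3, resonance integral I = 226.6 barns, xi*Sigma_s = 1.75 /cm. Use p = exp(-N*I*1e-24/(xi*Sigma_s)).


p = exp(-N * I * 1e-24 / (xi*Sigma_s))
p = exp(-7.3068e+21 * 226.6 * 1e-24 / 1.75)
p = 0.38824

0.38824


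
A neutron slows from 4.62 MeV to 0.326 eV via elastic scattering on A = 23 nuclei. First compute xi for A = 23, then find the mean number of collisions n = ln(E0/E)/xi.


xi = 1 + (A-1)^2/(2A)*ln((A-1)/(A+1)) = 0.08448899 (for A = 23)
n = ln(E0/E) / xi
n = ln(4.62e6 / 0.326) / 0.08448899
n = ln(1.417178e+07) / 0.08448899 = 194.90

194.90


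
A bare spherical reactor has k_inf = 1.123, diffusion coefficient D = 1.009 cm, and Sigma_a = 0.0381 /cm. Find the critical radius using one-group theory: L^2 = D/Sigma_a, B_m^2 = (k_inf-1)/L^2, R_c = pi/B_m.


L^2 = D / Sigma_a = 1.009 / 0.0381 = 26.48294 cm^2
B_m^2 = (k_inf - 1) / L^2 = (1.123 - 1) / 26.48294 = 0.004644499 /cm^2
For a bare sphere: B_g = pi/R, so R_c = pi / sqrt(B_m^2)
R_c = pi / sqrt(0.004644499) = 46.098 cm

46.098


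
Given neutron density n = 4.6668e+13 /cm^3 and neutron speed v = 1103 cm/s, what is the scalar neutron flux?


phi = n * v
phi = 4.6668e+13 * 1103
phi = 5.1475e+16 /cm^2/s

5.1475e+16


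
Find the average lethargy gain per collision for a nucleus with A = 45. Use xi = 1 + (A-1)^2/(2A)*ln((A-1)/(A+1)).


xi = 1 + (A-1)^2/(2A) * ln((A-1)/(A+1))
xi = 1 + (45-1)^2/(2*45) * ln((45-1)/(45 +1))
xi = 0.043793

0.043793


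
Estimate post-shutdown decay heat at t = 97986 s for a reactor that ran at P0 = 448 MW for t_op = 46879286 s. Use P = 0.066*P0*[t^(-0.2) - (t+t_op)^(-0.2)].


P/P0 = 0.066 * [t^(-0.2) - (t + t_op)^(-0.2)]
P/P0 = 0.066 * [97986^(-0.2) - (97986 + 46879286)^(-0.2)]
P/P0 = 0.066 * [0.1004077 - 0.02921611] = 0.004698645
P = 448 * 0.004698645 = 2.1050 MW

2.1050


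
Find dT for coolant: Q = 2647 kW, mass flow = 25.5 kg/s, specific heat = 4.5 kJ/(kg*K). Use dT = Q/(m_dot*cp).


dT = Q / (m_dot * cp)
dT = 2647 / (25.5 * 4.5)
dT = 23.068 C

23.068


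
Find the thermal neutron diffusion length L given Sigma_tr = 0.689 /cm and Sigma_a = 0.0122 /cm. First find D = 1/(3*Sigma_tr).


D = 1 / (3 * Sigma_tr) = 1 / (3 * 0.689) = 0.4837929 cm
L = sqrt(D / Sigma_a)
L = sqrt(0.4837929 / 0.0122)
L = 6.2972 cm

6.2972


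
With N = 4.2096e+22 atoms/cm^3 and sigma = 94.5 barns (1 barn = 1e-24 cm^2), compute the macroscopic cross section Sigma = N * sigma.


Sigma = N * sigma_barns * 1e-24
Sigma = 4.2096e+22 * 94.5 * 1e-24
Sigma = 3.9781 /cm

3.9781


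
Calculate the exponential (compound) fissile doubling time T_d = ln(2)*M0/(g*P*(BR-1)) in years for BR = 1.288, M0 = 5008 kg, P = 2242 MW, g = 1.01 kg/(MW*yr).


Breeding gain G = BR - 1 = 1.288 - 1 = 0.288
Fissile production rate = g * P * G = 1.01 * 2242 * 0.288 = 652.15296 kg/yr
T_d = ln(2) * M0 / (g * P * G)
T_d = ln(2) * 5008 / 652.15296 = 5.3228 yr

5.3228


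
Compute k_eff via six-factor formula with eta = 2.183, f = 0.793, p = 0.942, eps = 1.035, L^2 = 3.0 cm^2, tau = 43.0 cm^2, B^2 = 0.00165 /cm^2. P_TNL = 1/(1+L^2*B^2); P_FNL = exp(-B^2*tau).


k_inf = eta*f*p*eps = 2.183*0.793*0.942*1.035 = 1.687789
P_TNL = 1/(1 + L^2*B^2) = 1/(1 + 3.0*0.00165) = 0.9950744
P_FNL = exp(-B^2*tau) = exp(-0.00165*43.0) = 0.9315085
k_eff = k_inf * P_TNL * P_FNL = 1.687789 * 0.9950744 * 0.9315085
k_eff = 1.5644

1.5644


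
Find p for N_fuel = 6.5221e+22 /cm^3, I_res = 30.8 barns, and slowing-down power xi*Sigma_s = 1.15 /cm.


p = exp(-N * I * 1e-24 / (xi*Sigma_s))
p = exp(-6.5221e+22 * 30.8 * 1e-24 / 1.15)
p = 0.17433

0.17433


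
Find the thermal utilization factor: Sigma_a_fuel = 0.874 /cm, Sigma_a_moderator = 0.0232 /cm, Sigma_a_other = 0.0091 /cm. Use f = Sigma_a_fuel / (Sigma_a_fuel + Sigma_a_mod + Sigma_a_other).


f = Sigma_a_fuel / (Sigma_a_fuel + Sigma_a_mod + Sigma_a_other)
f = 0.874 / (0.874 + 0.0232 + 0.0091)
f = 0.96436

0.96436


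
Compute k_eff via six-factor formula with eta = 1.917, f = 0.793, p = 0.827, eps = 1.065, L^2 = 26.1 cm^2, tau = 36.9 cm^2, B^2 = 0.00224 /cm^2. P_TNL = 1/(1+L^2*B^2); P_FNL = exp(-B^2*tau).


k_inf = eta*f*p*eps = 1.917*0.793*0.827*1.065 = 1.338907
P_TNL = 1/(1 + L^2*B^2) = 1/(1 + 26.1*0.00224) = 0.9447652
P_FNL = exp(-B^2*tau) = exp(-0.00224*36.9) = 0.9206678
k_eff = k_inf * P_TNL * P_FNL = 1.338907 * 0.9447652 * 0.9206678
k_eff = 1.1646

1.1646


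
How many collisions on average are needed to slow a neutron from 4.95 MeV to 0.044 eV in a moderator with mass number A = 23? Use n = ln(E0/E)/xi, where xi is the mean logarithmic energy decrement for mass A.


xi = 1 + (A-1)^2/(2A)*ln((A-1)/(A+1)) = 0.08448899 (for A = 23)
n = ln(E0/E) / xi
n = ln(4.95e6 / 0.044) / 0.08448899
n = ln(1.125000e+08) / 0.08448899 = 219.42

219.42


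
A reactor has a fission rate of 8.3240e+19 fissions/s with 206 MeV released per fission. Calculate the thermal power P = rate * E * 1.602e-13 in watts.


P = fission_rate * E_MeV * 1.602e-13
P = 8.3240e+19 * 206 * 1.602e-13
P = 2.7470e+09 W

2.7470e+09


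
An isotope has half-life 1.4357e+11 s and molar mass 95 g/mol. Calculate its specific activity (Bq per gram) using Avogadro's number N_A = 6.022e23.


lambda = ln(2) / t_half = ln(2) / 1.4357e+11 = 4.827939e-12 /s
SA = lambda * N_A / M
SA = 4.827939e-12 * 6.022e23 / 95
SA = 3.0604e+10 Bq/g

3.0604e+10


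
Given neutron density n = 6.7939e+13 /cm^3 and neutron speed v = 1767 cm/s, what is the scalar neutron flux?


phi = n * v
phi = 6.7939e+13 * 1767
phi = 1.2005e+17 /cm^2/s

1.2005e+17


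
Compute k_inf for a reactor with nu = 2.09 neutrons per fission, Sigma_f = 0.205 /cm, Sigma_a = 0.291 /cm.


k_inf = nu * Sigma_f / Sigma_a
k_inf = 2.09 * 0.205 / 0.291
k_inf = 1.4723

1.4723


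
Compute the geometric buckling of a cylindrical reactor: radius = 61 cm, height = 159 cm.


B^2 = (2.405/R)^2 + (pi/H)^2
B^2 = (2.405/61)^2 + (pi/159)^2
B^2 = 0.0019448 /cm^2

0.0019448


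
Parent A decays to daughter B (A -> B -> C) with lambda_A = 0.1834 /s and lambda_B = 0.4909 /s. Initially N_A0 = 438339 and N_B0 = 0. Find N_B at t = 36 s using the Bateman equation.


N_B(t) = lambda_A * N_A0 / (lambda_B - lambda_A) * [exp(-lambda_A*t) - exp(-lambda_B*t)]
exp(-0.1834*36) = 0.001357107; exp(-0.4909*36) = 2.113363e-08
N_B = 0.1834 * 438339 / (0.4909 - 0.1834) * (0.001357107 - 2.113363e-08)
N_B = 354.79

354.79


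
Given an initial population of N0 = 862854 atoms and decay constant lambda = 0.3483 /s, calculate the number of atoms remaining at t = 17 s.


N = N0 * exp(-lambda * t)
N = 862854 * exp(-0.3483 * 17)
N = 2314.4

2314.4


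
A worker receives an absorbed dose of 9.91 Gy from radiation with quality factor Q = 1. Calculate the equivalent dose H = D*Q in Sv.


H = D * Q
H = 9.91 * 1
H = 9.9100 Sv

9.9100


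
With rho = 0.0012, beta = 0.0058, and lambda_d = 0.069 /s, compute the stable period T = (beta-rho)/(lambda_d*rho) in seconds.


T = (beta - rho) / (lambda_d * rho)
T = (0.0058 - 0.0012) / (0.069 * 0.0012)
T = 55.556 s

55.556


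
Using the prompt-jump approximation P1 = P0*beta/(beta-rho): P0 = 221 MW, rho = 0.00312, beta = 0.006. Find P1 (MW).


P1/P0 = beta / (beta - rho)
P1/P0 = 0.006 / (0.006 - 0.00312) = 2.083333
P1 = 221 * 2.083333 = 460.42 MW

460.42


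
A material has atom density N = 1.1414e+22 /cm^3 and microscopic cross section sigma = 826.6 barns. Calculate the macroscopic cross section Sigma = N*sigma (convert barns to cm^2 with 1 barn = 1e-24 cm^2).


Sigma = N * sigma_barns * 1e-24
Sigma = 1.1414e+22 * 826.6 * 1e-24
Sigma = 9.4348 /cm

9.4348


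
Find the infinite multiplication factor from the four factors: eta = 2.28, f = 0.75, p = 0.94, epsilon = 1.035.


k_inf = eta * f * p * epsilon
k_inf = 2.28 * 0.75 * 0.94 * 1.035
k_inf = 1.6637

1.6637


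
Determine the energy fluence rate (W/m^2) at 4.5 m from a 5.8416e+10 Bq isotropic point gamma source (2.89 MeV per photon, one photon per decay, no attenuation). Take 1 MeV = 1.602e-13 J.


psi = A * E * 1.602e-13 / (4*pi*r^2)
psi = 5.8416e+10 * 2.89 * 1.602e-13 / (4*pi*4.5^2)
psi = 1.0628e-04 W/m^2

1.0628e-04


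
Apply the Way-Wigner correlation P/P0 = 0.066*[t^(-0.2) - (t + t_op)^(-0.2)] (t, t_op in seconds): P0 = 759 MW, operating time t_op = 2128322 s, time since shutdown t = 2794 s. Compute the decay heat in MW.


P/P0 = 0.066 * [t^(-0.2) - (t + t_op)^(-0.2)]
P/P0 = 0.066 * [2794^(-0.2) - (2794 + 2128322)^(-0.2)]
P/P0 = 0.066 * [0.2045289 - 0.05423487] = 0.009919406
P = 759 * 0.009919406 = 7.5288 MW

7.5288


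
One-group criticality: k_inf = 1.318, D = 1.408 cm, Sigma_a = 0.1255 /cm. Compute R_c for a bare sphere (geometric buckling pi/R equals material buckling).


L^2 = D / Sigma_a = 1.408 / 0.1255 = 11.21912 cm^2
B_m^2 = (k_inf - 1) / L^2 = (1.318 - 1) / 11.21912 = 0.02834447 /cm^2
For a bare sphere: B_g = pi/R, so R_c = pi / sqrt(B_m^2)
R_c = pi / sqrt(0.02834447) = 18.660 cm

18.660


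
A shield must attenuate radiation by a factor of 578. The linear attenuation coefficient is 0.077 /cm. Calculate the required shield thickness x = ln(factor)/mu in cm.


x = ln(factor) / mu
x = ln(578) / 0.077
x = 82.592 cm

82.592


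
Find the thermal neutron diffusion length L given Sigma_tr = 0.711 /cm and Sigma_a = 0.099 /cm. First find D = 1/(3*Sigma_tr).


D = 1 / (3 * Sigma_tr) = 1 / (3 * 0.711) = 0.4688233 cm
L = sqrt(D / Sigma_a)
L = sqrt(0.4688233 / 0.099)
L = 2.1761 cm

2.1761


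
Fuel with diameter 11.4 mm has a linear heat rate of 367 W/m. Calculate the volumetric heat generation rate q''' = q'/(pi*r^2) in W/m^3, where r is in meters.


r = D / 2 / 1000 = 11.4 / 2 / 1000 = 0.0057 m
q''' = q' / (pi * r^2)
q''' = 367 / (pi * 0.0057^2)
q''' = 3.5956e+06 W/m^3

3.5956e+06


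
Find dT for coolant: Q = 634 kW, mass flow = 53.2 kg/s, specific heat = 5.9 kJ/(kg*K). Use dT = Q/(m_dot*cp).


dT = Q / (m_dot * cp)
dT = 634 / (53.2 * 5.9)
dT = 2.0199 C

2.0199


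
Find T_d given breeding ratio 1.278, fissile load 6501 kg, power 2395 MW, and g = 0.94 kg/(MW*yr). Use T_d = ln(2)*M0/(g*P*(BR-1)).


Breeding gain G = BR - 1 = 1.278 - 1 = 0.278
Fissile production rate = g * P * G = 0.94 * 2395 * 0.278 = 625.8614 kg/yr
T_d = ln(2) * M0 / (g * P * G)
T_d = ln(2) * 6501 / 625.8614 = 7.1999 yr

7.1999


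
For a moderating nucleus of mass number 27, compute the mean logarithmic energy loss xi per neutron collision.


xi = 1 + (A-1)^2/(2A) * ln((A-1)/(A+1))
xi = 1 + (27-1)^2/(2*27) * ln((27-1)/(27 +1))
xi = 0.072278

0.072278


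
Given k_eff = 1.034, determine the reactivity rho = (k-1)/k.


rho = (k_eff - 1) / k_eff
rho = (1.034 - 1) / 1.034
rho = 0.032882

0.032882


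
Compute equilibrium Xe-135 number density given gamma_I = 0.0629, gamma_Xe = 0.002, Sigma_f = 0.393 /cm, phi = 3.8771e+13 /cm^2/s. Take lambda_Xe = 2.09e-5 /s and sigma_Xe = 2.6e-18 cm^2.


Xe_eq = (gamma_I + gamma_Xe) * Sigma_f * phi / (lambda_Xe + sigma_Xe * phi)
Numerator = (0.0629 + 0.002) * 0.393 * 3.8771e+13 = 9.888815e+11
Denominator = 2.09e-5 + 2.6e-18 * 3.8771e+13 = 1.217046e-04
Xe_eq = 9.888815e+11 / 1.217046e-04 = 8.1253e+15 /cm^3

8.1253e+15


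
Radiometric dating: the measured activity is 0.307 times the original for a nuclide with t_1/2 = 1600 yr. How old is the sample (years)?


lambda = ln(2) / t_half = ln(2) / 1600 = 4.332170e-04 /yr
t = -ln(A/A0) / lambda
t = -ln(0.307) / 4.332170e-04
t = 2725.9 yr

2725.9


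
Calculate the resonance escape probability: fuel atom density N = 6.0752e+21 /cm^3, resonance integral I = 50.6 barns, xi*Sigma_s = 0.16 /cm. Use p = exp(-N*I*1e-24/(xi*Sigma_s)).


p = exp(-N * I * 1e-24 / (xi*Sigma_s))
p = exp(-6.0752e+21 * 50.6 * 1e-24 / 0.16)
p = 0.14642

0.14642


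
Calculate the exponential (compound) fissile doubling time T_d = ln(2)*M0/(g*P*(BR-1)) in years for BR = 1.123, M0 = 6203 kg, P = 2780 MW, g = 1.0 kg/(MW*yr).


Breeding gain G = BR - 1 = 1.123 - 1 = 0.123
Fissile production rate = g * P * G = 1.0 * 2780 * 0.123 = 341.94 kg/yr
T_d = ln(2) * M0 / (g * P * G)
T_d = ln(2) * 6203 / 341.94 = 12.574 yr

12.574


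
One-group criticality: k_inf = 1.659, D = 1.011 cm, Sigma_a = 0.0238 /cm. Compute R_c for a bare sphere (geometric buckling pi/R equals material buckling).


L^2 = D / Sigma_a = 1.011 / 0.0238 = 42.47899 cm^2
B_m^2 = (k_inf - 1) / L^2 = (1.659 - 1) / 42.47899 = 0.01551355 /cm^2
For a bare sphere: B_g = pi/R, so R_c = pi / sqrt(B_m^2)
R_c = pi / sqrt(0.01551355) = 25.223 cm

25.223


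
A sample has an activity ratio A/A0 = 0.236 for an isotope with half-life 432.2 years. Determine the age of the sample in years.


lambda = ln(2) / t_half = ln(2) / 432.2 = 0.001603765 /yr
t = -ln(A/A0) / lambda
t = -ln(0.236) / 0.001603765
t = 900.33 yr

900.33


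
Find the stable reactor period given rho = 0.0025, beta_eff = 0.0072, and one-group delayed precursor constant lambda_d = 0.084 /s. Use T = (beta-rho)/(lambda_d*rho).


T = (beta - rho) / (lambda_d * rho)
T = (0.0072 - 0.0025) / (0.084 * 0.0025)
T = 22.381 s

22.381


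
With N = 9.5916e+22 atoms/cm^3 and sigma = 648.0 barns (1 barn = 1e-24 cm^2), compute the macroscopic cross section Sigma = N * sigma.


Sigma = N * sigma_barns * 1e-24
Sigma = 9.5916e+22 * 648.0 * 1e-24
Sigma = 62.154 /cm

62.154


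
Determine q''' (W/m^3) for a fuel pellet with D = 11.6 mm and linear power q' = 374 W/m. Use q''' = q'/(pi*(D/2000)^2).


r = D / 2 / 1000 = 11.6 / 2 / 1000 = 0.0058 m
q''' = q' / (pi * r^2)
q''' = 374 / (pi * 0.0058^2)
q''' = 3.5389e+06 W/m^3

3.5389e+06


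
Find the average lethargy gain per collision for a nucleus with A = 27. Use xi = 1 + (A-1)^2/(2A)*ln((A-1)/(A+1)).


xi = 1 + (A-1)^2/(2A) * ln((A-1)/(A+1))
xi = 1 + (27-1)^2/(2*27) * ln((27-1)/(27 +1))
xi = 0.072278

0.072278


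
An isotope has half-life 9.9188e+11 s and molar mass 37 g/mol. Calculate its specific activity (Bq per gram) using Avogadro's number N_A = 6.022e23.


lambda = ln(2) / t_half = ln(2) / 9.9188e+11 = 6.988216e-13 /s
SA = lambda * N_A / M
SA = 6.988216e-13 * 6.022e23 / 37
SA = 1.1374e+10 Bq/g

1.1374e+10


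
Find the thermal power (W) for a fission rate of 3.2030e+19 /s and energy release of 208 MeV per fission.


P = fission_rate * E_MeV * 1.602e-13
P = 3.2030e+19 * 208 * 1.602e-13
P = 1.0673e+09 W

1.0673e+09


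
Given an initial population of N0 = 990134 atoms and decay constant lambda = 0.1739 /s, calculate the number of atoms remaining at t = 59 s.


N = N0 * exp(-lambda * t)
N = 990134 * exp(-0.1739 * 59)
N = 34.657

34.657


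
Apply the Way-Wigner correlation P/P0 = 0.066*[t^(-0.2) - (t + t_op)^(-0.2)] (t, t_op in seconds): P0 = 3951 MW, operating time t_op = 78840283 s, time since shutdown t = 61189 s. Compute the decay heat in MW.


P/P0 = 0.066 * [t^(-0.2) - (t + t_op)^(-0.2)]
P/P0 = 0.066 * [61189^(-0.2) - (61189 + 78840283)^(-0.2)]
P/P0 = 0.066 * [0.1103228 - 0.02633801] = 0.005542996
P = 3951 * 0.005542996 = 21.900 MW

21.900


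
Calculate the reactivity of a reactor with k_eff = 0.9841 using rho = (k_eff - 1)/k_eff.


rho = (k_eff - 1) / k_eff
rho = (0.9841 - 1) / 0.9841
rho = -0.016157

-0.016157


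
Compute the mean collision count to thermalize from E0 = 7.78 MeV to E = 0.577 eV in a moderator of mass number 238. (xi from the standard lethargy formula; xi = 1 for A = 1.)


xi = 1 + (A-1)^2/(2A)*ln((A-1)/(A+1)) = 0.008379872 (for A = 238)
n = ln(E0/E) / xi
n = ln(7.78e6 / 0.577) / 0.008379872
n = ln(1.348354e+07) / 0.008379872 = 1959.1

1959.1


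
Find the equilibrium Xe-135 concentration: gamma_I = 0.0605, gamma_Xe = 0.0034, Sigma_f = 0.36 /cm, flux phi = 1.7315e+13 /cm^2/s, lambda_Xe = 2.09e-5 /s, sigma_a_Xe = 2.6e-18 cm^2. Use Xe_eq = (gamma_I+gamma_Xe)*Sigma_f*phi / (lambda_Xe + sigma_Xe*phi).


Xe_eq = (gamma_I + gamma_Xe) * Sigma_f * phi / (lambda_Xe + sigma_Xe * phi)
Numerator = (0.0605 + 0.0034) * 0.36 * 1.7315e+13 = 3.983143e+11
Denominator = 2.09e-5 + 2.6e-18 * 1.7315e+13 = 6.591900e-05
Xe_eq = 3.983143e+11 / 6.591900e-05 = 6.0425e+15 /cm^3

6.0425e+15


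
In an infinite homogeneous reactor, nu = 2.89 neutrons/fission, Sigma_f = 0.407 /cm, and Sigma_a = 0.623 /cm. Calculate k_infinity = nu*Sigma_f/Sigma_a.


k_inf = nu * Sigma_f / Sigma_a
k_inf = 2.89 * 0.407 / 0.623
k_inf = 1.8880

1.8880


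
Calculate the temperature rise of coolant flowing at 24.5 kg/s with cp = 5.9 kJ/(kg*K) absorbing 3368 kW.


dT = Q / (m_dot * cp)
dT = 3368 / (24.5 * 5.9)
dT = 23.300 C

23.300


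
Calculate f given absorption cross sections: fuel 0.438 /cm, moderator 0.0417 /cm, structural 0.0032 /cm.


f = Sigma_a_fuel / (Sigma_a_fuel + Sigma_a_mod + Sigma_a_other)
f = 0.438 / (0.438 + 0.0417 + 0.0032)
f = 0.90702

0.90702


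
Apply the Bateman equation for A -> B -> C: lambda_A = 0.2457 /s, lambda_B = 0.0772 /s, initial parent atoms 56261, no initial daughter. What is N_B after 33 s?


N_B(t) = lambda_A * N_A0 / (lambda_B - lambda_A) * [exp(-lambda_A*t) - exp(-lambda_B*t)]
exp(-0.2457*33) = 3.010904e-04; exp(-0.0772*33) = 0.07826929
N_B = 0.2457 * 56261 / (0.0772 - 0.2457) * (3.010904e-04 - 0.07826929)
N_B = 6396.3

6396.3


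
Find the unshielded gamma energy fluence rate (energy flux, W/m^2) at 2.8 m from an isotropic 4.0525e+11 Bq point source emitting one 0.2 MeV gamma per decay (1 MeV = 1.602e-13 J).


psi = A * E * 1.602e-13 / (4*pi*r^2)
psi = 4.0525e+11 * 0.2 * 1.602e-13 / (4*pi*2.8^2)
psi = 1.3179e-04 W/m^2

1.3179e-04


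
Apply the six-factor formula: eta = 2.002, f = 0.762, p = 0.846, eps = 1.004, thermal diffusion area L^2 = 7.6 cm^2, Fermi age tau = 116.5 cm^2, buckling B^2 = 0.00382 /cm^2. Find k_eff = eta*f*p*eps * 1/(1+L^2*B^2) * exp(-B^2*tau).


k_inf = eta*f*p*eps = 2.002*0.762*0.846*1.004 = 1.295756
P_TNL = 1/(1 + L^2*B^2) = 1/(1 + 7.6*0.00382) = 0.9717871
P_FNL = exp(-B^2*tau) = exp(-0.00382*116.5) = 0.6408051
k_eff = k_inf * P_TNL * P_FNL = 1.295756 * 0.9717871 * 0.6408051
k_eff = 0.80690

0.80690


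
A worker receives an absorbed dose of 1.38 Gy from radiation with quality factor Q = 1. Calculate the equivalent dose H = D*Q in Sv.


H = D * Q
H = 1.38 * 1
H = 1.3800 Sv

1.3800


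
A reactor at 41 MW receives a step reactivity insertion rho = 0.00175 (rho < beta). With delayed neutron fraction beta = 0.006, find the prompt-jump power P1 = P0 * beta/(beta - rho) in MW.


P1/P0 = beta / (beta - rho)
P1/P0 = 0.006 / (0.006 - 0.00175) = 1.411765
P1 = 41 * 1.411765 = 57.882 MW

57.882


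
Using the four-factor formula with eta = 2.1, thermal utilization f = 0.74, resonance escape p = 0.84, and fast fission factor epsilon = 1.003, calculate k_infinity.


k_inf = eta * f * p * epsilon
k_inf = 2.1 * 0.74 * 0.84 * 1.003
k_inf = 1.3093

1.3093


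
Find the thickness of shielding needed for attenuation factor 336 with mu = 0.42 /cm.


x = ln(factor) / mu
x = ln(336) / 0.42
x = 13.850 cm

13.850


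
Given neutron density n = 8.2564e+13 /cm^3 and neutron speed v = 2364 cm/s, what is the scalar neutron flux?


phi = n * v
phi = 8.2564e+13 * 2364
phi = 1.9518e+17 /cm^2/s

1.9518e+17


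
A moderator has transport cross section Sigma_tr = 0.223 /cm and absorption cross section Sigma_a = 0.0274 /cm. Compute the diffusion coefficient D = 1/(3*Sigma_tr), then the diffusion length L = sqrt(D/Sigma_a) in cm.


D = 1 / (3 * Sigma_tr) = 1 / (3 * 0.223) = 1.494768 cm
L = sqrt(D / Sigma_a)
L = sqrt(1.494768 / 0.0274)
L = 7.3860 cm

7.3860


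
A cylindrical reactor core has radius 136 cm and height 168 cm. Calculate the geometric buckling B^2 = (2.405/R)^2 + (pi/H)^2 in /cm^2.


B^2 = (2.405/R)^2 + (pi/H)^2
B^2 = (2.405/136)^2 + (pi/168)^2
B^2 = 6.6241e-04 /cm^2

6.6241e-04


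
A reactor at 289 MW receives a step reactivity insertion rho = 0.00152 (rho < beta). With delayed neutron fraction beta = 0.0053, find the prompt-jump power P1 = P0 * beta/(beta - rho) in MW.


P1/P0 = beta / (beta - rho)
P1/P0 = 0.0053 / (0.0053 - 0.00152) = 1.402116
P1 = 289 * 1.402116 = 405.21 MW

405.21


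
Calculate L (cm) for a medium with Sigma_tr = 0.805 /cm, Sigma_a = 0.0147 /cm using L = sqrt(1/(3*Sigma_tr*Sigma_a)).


D = 1 / (3 * Sigma_tr) = 1 / (3 * 0.805) = 0.4140787 cm
L = sqrt(D / Sigma_a)
L = sqrt(0.4140787 / 0.0147)
L = 5.3074 cm

5.3074


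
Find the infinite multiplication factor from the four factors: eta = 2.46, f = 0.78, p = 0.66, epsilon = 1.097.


k_inf = eta * f * p * epsilon
k_inf = 2.46 * 0.78 * 0.66 * 1.097
k_inf = 1.3892

1.3892


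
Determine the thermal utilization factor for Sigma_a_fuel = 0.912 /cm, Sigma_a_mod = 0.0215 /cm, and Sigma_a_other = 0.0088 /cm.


f = Sigma_a_fuel / (Sigma_a_fuel + Sigma_a_mod + Sigma_a_other)
f = 0.912 / (0.912 + 0.0215 + 0.0088)
f = 0.96784

0.96784


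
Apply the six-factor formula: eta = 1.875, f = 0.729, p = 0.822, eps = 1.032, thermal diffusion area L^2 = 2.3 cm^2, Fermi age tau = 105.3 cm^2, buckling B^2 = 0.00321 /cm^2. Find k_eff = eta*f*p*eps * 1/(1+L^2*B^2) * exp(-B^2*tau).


k_inf = eta*f*p*eps = 1.875*0.729*0.822*1.032 = 1.159526
P_TNL = 1/(1 + L^2*B^2) = 1/(1 + 2.3*0.00321) = 0.9926711
P_FNL = exp(-B^2*tau) = exp(-0.00321*105.3) = 0.7131860
k_eff = k_inf * P_TNL * P_FNL = 1.159526 * 0.9926711 * 0.7131860
k_eff = 0.82090

0.82090


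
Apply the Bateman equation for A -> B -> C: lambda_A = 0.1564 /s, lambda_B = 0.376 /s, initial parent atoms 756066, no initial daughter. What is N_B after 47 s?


N_B(t) = lambda_A * N_A0 / (lambda_B - lambda_A) * [exp(-lambda_A*t) - exp(-lambda_B*t)]
exp(-0.1564*47) = 6.420785e-04; exp(-0.376*47) = 2.114209e-08
N_B = 0.1564 * 756066 / (0.376 - 0.1564) * (6.420785e-04 - 2.114209e-08)
N_B = 345.73

345.73


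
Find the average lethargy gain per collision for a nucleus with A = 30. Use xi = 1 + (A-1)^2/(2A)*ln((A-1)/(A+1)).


xi = 1 + (A-1)^2/(2A) * ln((A-1)/(A+1))
xi = 1 + (30-1)^2/(2*30) * ln((30-1)/(30 +1))
xi = 0.065209

0.065209


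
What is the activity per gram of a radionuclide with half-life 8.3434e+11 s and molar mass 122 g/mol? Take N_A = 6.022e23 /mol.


lambda = ln(2) / t_half = ln(2) / 8.3434e+11 = 8.307730e-13 /s
SA = lambda * N_A / M
SA = 8.307730e-13 * 6.022e23 / 122
SA = 4.1008e+09 Bq/g

4.1008e+09


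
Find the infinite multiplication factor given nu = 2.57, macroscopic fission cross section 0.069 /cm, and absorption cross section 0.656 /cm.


k_inf = nu * Sigma_f / Sigma_a
k_inf = 2.57 * 0.069 / 0.656
k_inf = 0.27032

0.27032


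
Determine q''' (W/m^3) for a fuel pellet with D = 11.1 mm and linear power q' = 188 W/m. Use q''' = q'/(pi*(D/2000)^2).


r = D / 2 / 1000 = 11.1 / 2 / 1000 = 0.00555 m
q''' = q' / (pi * r^2)
q''' = 188 / (pi * 0.00555^2)
q''' = 1.9428e+06 W/m^3

1.9428e+06


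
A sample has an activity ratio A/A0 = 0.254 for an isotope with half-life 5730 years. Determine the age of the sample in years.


lambda = ln(2) / t_half = ln(2) / 5730 = 1.209681e-04 /yr
t = -ln(A/A0) / lambda
t = -ln(0.254) / 1.209681e-04
t = 11329 yr

11329


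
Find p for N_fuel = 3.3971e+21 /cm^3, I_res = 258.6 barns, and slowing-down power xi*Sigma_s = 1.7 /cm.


p = exp(-N * I * 1e-24 / (xi*Sigma_s))
p = exp(-3.3971e+21 * 258.6 * 1e-24 / 1.7)
p = 0.59645

0.59645


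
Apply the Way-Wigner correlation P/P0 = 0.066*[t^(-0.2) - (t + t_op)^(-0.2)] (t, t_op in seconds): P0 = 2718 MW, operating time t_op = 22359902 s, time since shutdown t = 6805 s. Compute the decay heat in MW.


P/P0 = 0.066 * [t^(-0.2) - (t + t_op)^(-0.2)]
P/P0 = 0.066 * [6805^(-0.2) - (6805 + 22359902)^(-0.2)]
P/P0 = 0.066 * [0.1711726 - 0.03389063] = 0.009060610
P = 2718 * 0.009060610 = 24.627 MW

24.627


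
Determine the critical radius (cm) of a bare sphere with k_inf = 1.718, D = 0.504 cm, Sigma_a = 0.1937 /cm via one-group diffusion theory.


L^2 = D / Sigma_a = 0.504 / 0.1937 = 2.601962 cm^2
B_m^2 = (k_inf - 1) / L^2 = (1.718 - 1) / 2.601962 = 0.2759456 /cm^2
For a bare sphere: B_g = pi/R, so R_c = pi / sqrt(B_m^2)
R_c = pi / sqrt(0.2759456) = 5.9805 cm

5.9805


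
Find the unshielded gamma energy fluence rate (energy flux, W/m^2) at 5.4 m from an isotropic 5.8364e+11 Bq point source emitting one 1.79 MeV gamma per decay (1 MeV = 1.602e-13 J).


psi = A * E * 1.602e-13 / (4*pi*r^2)
psi = 5.8364e+11 * 1.79 * 1.602e-13 / (4*pi*5.4^2)
psi = 4.5673e-04 W/m^2

4.5673e-04


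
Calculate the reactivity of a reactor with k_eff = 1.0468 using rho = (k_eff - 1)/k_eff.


rho = (k_eff - 1) / k_eff
rho = (1.0468 - 1) / 1.0468
rho = 0.044708

0.044708


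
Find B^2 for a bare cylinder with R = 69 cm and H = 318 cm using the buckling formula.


B^2 = (2.405/R)^2 + (pi/H)^2
B^2 = (2.405/69)^2 + (pi/318)^2
B^2 = 0.0013125 /cm^2

0.0013125


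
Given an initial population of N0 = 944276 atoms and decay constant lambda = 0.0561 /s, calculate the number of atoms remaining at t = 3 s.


N = N0 * exp(-lambda * t)
N = 944276 * exp(-0.0561 * 3)
N = 798008

798008


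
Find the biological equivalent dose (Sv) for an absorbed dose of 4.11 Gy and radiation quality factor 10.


H = D * Q
H = 4.11 * 10
H = 41.100 Sv

41.100


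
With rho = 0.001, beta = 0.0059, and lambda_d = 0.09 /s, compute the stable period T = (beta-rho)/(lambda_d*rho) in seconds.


T = (beta - rho) / (lambda_d * rho)
T = (0.0059 - 0.001) / (0.09 * 0.001)
T = 54.444 s

54.444


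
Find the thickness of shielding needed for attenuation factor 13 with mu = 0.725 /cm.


x = ln(factor) / mu
x = ln(13) / 0.725
x = 3.5379 cm

3.5379


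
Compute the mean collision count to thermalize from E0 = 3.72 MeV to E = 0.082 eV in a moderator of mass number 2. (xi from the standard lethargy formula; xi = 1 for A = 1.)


xi = 1 + (A-1)^2/(2A)*ln((A-1)/(A+1)) = 0.7253469 (for A = 2)
n = ln(E0/E) / xi
n = ln(3.72e6 / 0.082) / 0.7253469
n = ln(4.536585e+07) / 0.7253469 = 24.306

24.306


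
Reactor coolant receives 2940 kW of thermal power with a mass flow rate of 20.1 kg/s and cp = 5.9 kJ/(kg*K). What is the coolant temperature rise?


dT = Q / (m_dot * cp)
dT = 2940 / (20.1 * 5.9)
dT = 24.791 C

24.791


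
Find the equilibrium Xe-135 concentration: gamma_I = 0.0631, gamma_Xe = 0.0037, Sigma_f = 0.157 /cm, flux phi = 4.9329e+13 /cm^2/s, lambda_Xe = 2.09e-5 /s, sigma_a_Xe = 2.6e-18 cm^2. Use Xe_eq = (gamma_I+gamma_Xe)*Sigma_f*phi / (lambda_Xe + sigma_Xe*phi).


Xe_eq = (gamma_I + gamma_Xe) * Sigma_f * phi / (lambda_Xe + sigma_Xe * phi)
Numerator = (0.0631 + 0.0037) * 0.157 * 4.9329e+13 = 5.173428e+11
Denominator = 2.09e-5 + 2.6e-18 * 4.9329e+13 = 1.491554e-04
Xe_eq = 5.173428e+11 / 1.491554e-04 = 3.4685e+15 /cm^3

3.4685e+15


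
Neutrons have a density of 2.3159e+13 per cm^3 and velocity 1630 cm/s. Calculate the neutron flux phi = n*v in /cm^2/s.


phi = n * v
phi = 2.3159e+13 * 1630
phi = 3.7749e+16 /cm^2/s

3.7749e+16


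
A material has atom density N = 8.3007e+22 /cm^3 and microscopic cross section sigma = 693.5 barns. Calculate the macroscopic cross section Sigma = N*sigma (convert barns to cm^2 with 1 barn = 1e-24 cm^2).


Sigma = N * sigma_barns * 1e-24
Sigma = 8.3007e+22 * 693.5 * 1e-24
Sigma = 57.565 /cm

57.565


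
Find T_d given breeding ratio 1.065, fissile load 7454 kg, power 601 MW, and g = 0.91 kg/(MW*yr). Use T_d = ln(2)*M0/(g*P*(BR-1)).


Breeding gain G = BR - 1 = 1.065 - 1 = 0.065
Fissile production rate = g * P * G = 0.91 * 601 * 0.065 = 35.54915 kg/yr
T_d = ln(2) * M0 / (g * P * G)
T_d = ln(2) * 7454 / 35.54915 = 145.34 yr

145.34


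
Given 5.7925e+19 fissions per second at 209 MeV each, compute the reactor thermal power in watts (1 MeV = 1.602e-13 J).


P = fission_rate * E_MeV * 1.602e-13
P = 5.7925e+19 * 209 * 1.602e-13
P = 1.9394e+09 W

1.9394e+09


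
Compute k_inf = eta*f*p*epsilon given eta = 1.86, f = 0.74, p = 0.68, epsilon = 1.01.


k_inf = eta * f * p * epsilon
k_inf = 1.86 * 0.74 * 0.68 * 1.01
k_inf = 0.94531

0.94531


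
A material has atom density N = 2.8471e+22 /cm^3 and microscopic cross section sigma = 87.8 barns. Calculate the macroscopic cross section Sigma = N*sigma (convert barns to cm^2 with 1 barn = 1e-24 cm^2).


Sigma = N * sigma_barns * 1e-24
Sigma = 2.8471e+22 * 87.8 * 1e-24
Sigma = 2.4998 /cm

2.4998


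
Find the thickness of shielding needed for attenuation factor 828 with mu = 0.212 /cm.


x = ln(factor) / mu
x = ln(828) / 0.212
x = 31.693 cm

31.693


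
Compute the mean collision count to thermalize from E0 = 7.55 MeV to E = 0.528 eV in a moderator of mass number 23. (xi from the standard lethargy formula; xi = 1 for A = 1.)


xi = 1 + (A-1)^2/(2A)*ln((A-1)/(A+1)) = 0.08448899 (for A = 23)
n = ln(E0/E) / xi
n = ln(7.55e6 / 0.528) / 0.08448899
n = ln(1.429924e+07) / 0.08448899 = 195.00

195.00


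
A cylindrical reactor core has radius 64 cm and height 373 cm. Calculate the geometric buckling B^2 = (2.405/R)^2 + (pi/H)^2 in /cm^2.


B^2 = (2.405/R)^2 + (pi/H)^2
B^2 = (2.405/64)^2 + (pi/373)^2
B^2 = 0.0014831 /cm^2

0.0014831


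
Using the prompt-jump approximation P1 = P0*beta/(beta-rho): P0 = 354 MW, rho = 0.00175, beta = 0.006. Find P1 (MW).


P1/P0 = beta / (beta - rho)
P1/P0 = 0.006 / (0.006 - 0.00175) = 1.411765
P1 = 354 * 1.411765 = 499.76 MW

499.76


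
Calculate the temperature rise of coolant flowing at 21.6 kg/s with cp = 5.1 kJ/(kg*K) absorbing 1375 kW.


dT = Q / (m_dot * cp)
dT = 1375 / (21.6 * 5.1)
dT = 12.482 C

12.482


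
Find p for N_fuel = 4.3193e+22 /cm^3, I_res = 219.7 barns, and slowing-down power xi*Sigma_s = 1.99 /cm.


p = exp(-N * I * 1e-24 / (xi*Sigma_s))
p = exp(-4.3193e+22 * 219.7 * 1e-24 / 1.99)
p = 0.0084923

0.0084923


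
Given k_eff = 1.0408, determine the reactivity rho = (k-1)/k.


rho = (k_eff - 1) / k_eff
rho = (1.0408 - 1) / 1.0408
rho = 0.039201

0.039201


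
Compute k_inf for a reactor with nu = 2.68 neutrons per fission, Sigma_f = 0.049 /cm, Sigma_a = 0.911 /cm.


k_inf = nu * Sigma_f / Sigma_a
k_inf = 2.68 * 0.049 / 0.911
k_inf = 0.14415

0.14415


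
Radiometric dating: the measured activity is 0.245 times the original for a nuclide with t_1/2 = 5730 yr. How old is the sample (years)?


lambda = ln(2) / t_half = ln(2) / 5730 = 1.209681e-04 /yr
t = -ln(A/A0) / lambda
t = -ln(0.245) / 1.209681e-04
t = 11627 yr

11627


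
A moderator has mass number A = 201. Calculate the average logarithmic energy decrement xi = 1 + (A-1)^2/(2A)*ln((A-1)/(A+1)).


xi = 1 + (A-1)^2/(2A) * ln((A-1)/(A+1))
xi = 1 + (201-1)^2/(2*201) * ln((201-1)/(201 +1))
xi = 0.0099173

0.0099173


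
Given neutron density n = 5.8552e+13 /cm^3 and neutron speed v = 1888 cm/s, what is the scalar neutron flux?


phi = n * v
phi = 5.8552e+13 * 1888
phi = 1.1055e+17 /cm^2/s

1.1055e+17


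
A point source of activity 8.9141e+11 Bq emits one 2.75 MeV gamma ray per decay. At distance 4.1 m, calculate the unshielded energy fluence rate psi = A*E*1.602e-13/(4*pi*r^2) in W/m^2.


psi = A * E * 1.602e-13 / (4*pi*r^2)
psi = 8.9141e+11 * 2.75 * 1.602e-13 / (4*pi*4.1^2)
psi = 0.0018591 W/m^2

0.0018591


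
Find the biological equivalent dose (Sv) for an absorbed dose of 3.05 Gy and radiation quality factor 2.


H = D * Q
H = 3.05 * 2
H = 6.1000 Sv

6.1000


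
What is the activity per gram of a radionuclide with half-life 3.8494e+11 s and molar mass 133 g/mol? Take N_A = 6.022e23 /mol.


lambda = ln(2) / t_half = ln(2) / 3.8494e+11 = 1.800663e-12 /s
SA = lambda * N_A / M
SA = 1.800663e-12 * 6.022e23 / 133
SA = 8.1531e+09 Bq/g

8.1531e+09


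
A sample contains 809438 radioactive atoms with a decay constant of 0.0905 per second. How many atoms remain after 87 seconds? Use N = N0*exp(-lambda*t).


N = N0 * exp(-lambda * t)
N = 809438 * exp(-0.0905 * 87)
N = 308.15

308.15


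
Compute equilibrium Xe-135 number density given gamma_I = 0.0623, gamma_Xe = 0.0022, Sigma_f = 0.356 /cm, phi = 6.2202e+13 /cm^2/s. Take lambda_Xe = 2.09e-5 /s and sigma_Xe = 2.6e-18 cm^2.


Xe_eq = (gamma_I + gamma_Xe) * Sigma_f * phi / (lambda_Xe + sigma_Xe * phi)
Numerator = (0.0623 + 0.0022) * 0.356 * 6.2202e+13 = 1.428282e+12
Denominator = 2.09e-5 + 2.6e-18 * 6.2202e+13 = 1.826252e-04
Xe_eq = 1.428282e+12 / 1.826252e-04 = 7.8208e+15 /cm^3

7.8208e+15


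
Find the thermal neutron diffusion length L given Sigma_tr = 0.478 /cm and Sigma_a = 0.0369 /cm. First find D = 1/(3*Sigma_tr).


D = 1 / (3 * Sigma_tr) = 1 / (3 * 0.478) = 0.6973501 cm
L = sqrt(D / Sigma_a)
L = sqrt(0.6973501 / 0.0369)
L = 4.3472 cm

4.3472


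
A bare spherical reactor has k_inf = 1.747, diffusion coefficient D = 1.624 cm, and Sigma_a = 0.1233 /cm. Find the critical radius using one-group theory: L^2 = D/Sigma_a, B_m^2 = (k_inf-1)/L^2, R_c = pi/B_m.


L^2 = D / Sigma_a = 1.624 / 0.1233 = 13.17113 cm^2
B_m^2 = (k_inf - 1) / L^2 = (1.747 - 1) / 13.17113 = 0.05671495 /cm^2
For a bare sphere: B_g = pi/R, so R_c = pi / sqrt(B_m^2)
R_c = pi / sqrt(0.05671495) = 13.192 cm

13.192


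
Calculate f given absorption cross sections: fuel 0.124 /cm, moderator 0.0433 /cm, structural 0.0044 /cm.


f = Sigma_a_fuel / (Sigma_a_fuel + Sigma_a_mod + Sigma_a_other)
f = 0.124 / (0.124 + 0.0433 + 0.0044)
f = 0.72219

0.72219


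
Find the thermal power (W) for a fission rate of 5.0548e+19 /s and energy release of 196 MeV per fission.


P = fission_rate * E_MeV * 1.602e-13
P = 5.0548e+19 * 196 * 1.602e-13
P = 1.5872e+09 W

1.5872e+09


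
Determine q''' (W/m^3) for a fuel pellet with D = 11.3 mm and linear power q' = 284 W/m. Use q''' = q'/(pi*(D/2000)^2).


r = D / 2 / 1000 = 11.3 / 2 / 1000 = 0.00565 m
q''' = q' / (pi * r^2)
q''' = 284 / (pi * 0.00565^2)
q''' = 2.8319e+06 W/m^3

2.8319e+06


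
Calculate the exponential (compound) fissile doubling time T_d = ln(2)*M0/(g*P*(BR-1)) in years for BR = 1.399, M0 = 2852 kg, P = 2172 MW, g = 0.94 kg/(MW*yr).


Breeding gain G = BR - 1 = 1.399 - 1 = 0.399
Fissile production rate = g * P * G = 0.94 * 2172 * 0.399 = 814.63032 kg/yr
T_d = ln(2) * M0 / (g * P * G)
T_d = ln(2) * 2852 / 814.63032 = 2.4267 yr

2.4267


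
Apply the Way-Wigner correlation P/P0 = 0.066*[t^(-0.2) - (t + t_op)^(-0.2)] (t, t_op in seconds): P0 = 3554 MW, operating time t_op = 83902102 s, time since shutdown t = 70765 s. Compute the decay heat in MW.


P/P0 = 0.066 * [t^(-0.2) - (t + t_op)^(-0.2)]
P/P0 = 0.066 * [70765^(-0.2) - (70765 + 83902102)^(-0.2)]
P/P0 = 0.066 * [0.1071609 - 0.02601191] = 0.005355833
P = 3554 * 0.005355833 = 19.035 MW

19.035
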